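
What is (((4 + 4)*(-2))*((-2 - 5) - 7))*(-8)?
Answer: -1792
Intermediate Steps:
(((4 + 4)*(-2))*((-2 - 5) - 7))*(-8) = ((8*(-2))*(-7 - 7))*(-8) = -16*(-14)*(-8) = 224*(-8) = -1792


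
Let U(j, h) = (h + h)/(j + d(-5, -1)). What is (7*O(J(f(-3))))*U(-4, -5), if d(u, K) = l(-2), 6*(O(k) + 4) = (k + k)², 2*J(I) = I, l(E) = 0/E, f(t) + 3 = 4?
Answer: -805/12 ≈ -67.083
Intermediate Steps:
f(t) = 1 (f(t) = -3 + 4 = 1)
l(E) = 0
J(I) = I/2
O(k) = -4 + 2*k²/3 (O(k) = -4 + (k + k)²/6 = -4 + (2*k)²/6 = -4 + (4*k²)/6 = -4 + 2*k²/3)
d(u, K) = 0
U(j, h) = 2*h/j (U(j, h) = (h + h)/(j + 0) = (2*h)/j = 2*h/j)
(7*O(J(f(-3))))*U(-4, -5) = (7*(-4 + 2*((½)*1)²/3))*(2*(-5)/(-4)) = (7*(-4 + 2*(½)²/3))*(2*(-5)*(-¼)) = (7*(-4 + (⅔)*(¼)))*(5/2) = (7*(-4 + ⅙))*(5/2) = (7*(-23/6))*(5/2) = -161/6*5/2 = -805/12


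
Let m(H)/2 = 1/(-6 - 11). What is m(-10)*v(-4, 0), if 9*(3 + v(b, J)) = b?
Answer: 62/153 ≈ 0.40523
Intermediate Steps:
v(b, J) = -3 + b/9
m(H) = -2/17 (m(H) = 2/(-6 - 11) = 2/(-17) = 2*(-1/17) = -2/17)
m(-10)*v(-4, 0) = -2*(-3 + (⅑)*(-4))/17 = -2*(-3 - 4/9)/17 = -2/17*(-31/9) = 62/153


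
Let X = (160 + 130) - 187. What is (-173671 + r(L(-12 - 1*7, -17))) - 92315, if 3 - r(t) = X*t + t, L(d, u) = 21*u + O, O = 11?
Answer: -229999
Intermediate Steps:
X = 103 (X = 290 - 187 = 103)
L(d, u) = 11 + 21*u (L(d, u) = 21*u + 11 = 11 + 21*u)
r(t) = 3 - 104*t (r(t) = 3 - (103*t + t) = 3 - 104*t)
(-173671 + r(L(-12 - 1*7, -17))) - 92315 = (-173671 + (3 - 104*(11 + 21*(-17)))) - 92315 = (-173671 + (3 - 104*(11 - 357))) - 92315 = (-173671 + (3 - 104*(-346))) - 92315 = (-173671 + (3 + 35984)) - 92315 = (-173671 + 35987) - 92315 = -137684 - 92315 = -229999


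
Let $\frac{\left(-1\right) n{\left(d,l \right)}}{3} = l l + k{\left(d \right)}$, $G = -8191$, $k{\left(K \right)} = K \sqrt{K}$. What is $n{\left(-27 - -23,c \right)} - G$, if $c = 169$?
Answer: $-77492 + 24 i \approx -77492.0 + 24.0 i$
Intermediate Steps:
$k{\left(K \right)} = K^{\frac{3}{2}}$
$n{\left(d,l \right)} = - 3 d^{\frac{3}{2}} - 3 l^{2}$ ($n{\left(d,l \right)} = - 3 \left(l l + d^{\frac{3}{2}}\right) = - 3 \left(l^{2} + d^{\frac{3}{2}}\right) = - 3 \left(d^{\frac{3}{2}} + l^{2}\right) = - 3 d^{\frac{3}{2}} - 3 l^{2}$)
$n{\left(-27 - -23,c \right)} - G = \left(- 3 \left(-27 - -23\right)^{\frac{3}{2}} - 3 \cdot 169^{2}\right) - -8191 = \left(- 3 \left(-27 + 23\right)^{\frac{3}{2}} - 85683\right) + 8191 = \left(- 3 \left(-4\right)^{\frac{3}{2}} - 85683\right) + 8191 = \left(- 3 \left(- 8 i\right) - 85683\right) + 8191 = \left(24 i - 85683\right) + 8191 = \left(-85683 + 24 i\right) + 8191 = -77492 + 24 i$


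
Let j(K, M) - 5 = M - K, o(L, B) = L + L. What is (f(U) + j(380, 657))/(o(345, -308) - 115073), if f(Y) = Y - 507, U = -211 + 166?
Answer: 270/114383 ≈ 0.0023605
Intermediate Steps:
U = -45
o(L, B) = 2*L
f(Y) = -507 + Y
j(K, M) = 5 + M - K (j(K, M) = 5 + (M - K) = 5 + M - K)
(f(U) + j(380, 657))/(o(345, -308) - 115073) = ((-507 - 45) + (5 + 657 - 1*380))/(2*345 - 115073) = (-552 + (5 + 657 - 380))/(690 - 115073) = (-552 + 282)/(-114383) = -270*(-1/114383) = 270/114383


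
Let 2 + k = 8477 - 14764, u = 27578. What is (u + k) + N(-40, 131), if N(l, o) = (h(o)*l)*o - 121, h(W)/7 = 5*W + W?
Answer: -28809312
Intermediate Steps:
h(W) = 42*W (h(W) = 7*(5*W + W) = 7*(6*W) = 42*W)
N(l, o) = -121 + 42*l*o² (N(l, o) = ((42*o)*l)*o - 121 = (42*l*o)*o - 121 = 42*l*o² - 121 = -121 + 42*l*o²)
k = -6289 (k = -2 + (8477 - 14764) = -2 - 6287 = -6289)
(u + k) + N(-40, 131) = (27578 - 6289) + (-121 + 42*(-40)*131²) = 21289 + (-121 + 42*(-40)*17161) = 21289 + (-121 - 28830480) = 21289 - 28830601 = -28809312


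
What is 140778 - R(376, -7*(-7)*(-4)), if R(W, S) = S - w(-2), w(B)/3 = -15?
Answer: 140929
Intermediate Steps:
w(B) = -45 (w(B) = 3*(-15) = -45)
R(W, S) = 45 + S (R(W, S) = S - 1*(-45) = S + 45 = 45 + S)
140778 - R(376, -7*(-7)*(-4)) = 140778 - (45 - 7*(-7)*(-4)) = 140778 - (45 + 49*(-4)) = 140778 - (45 - 196) = 140778 - 1*(-151) = 140778 + 151 = 140929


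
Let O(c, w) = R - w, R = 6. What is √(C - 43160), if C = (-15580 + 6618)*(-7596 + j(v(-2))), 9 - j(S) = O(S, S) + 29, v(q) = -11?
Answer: √68363786 ≈ 8268.2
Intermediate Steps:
O(c, w) = 6 - w
j(S) = -26 + S (j(S) = 9 - ((6 - S) + 29) = 9 - (35 - S) = 9 + (-35 + S) = -26 + S)
C = 68406946 (C = (-15580 + 6618)*(-7596 + (-26 - 11)) = -8962*(-7596 - 37) = -8962*(-7633) = 68406946)
√(C - 43160) = √(68406946 - 43160) = √68363786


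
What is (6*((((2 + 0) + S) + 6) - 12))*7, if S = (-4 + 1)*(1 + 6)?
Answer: -1050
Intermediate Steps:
S = -21 (S = -3*7 = -21)
(6*((((2 + 0) + S) + 6) - 12))*7 = (6*((((2 + 0) - 21) + 6) - 12))*7 = (6*(((2 - 21) + 6) - 12))*7 = (6*((-19 + 6) - 12))*7 = (6*(-13 - 12))*7 = (6*(-25))*7 = -150*7 = -1050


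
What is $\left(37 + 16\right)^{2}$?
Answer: $2809$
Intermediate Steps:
$\left(37 + 16\right)^{2} = 53^{2} = 2809$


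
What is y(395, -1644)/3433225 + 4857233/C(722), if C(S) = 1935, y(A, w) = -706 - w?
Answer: 3335195116291/1328658075 ≈ 2510.2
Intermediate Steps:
y(395, -1644)/3433225 + 4857233/C(722) = (-706 - 1*(-1644))/3433225 + 4857233/1935 = (-706 + 1644)*(1/3433225) + 4857233*(1/1935) = 938*(1/3433225) + 4857233/1935 = 938/3433225 + 4857233/1935 = 3335195116291/1328658075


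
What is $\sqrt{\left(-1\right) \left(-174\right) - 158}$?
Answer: $4$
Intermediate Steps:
$\sqrt{\left(-1\right) \left(-174\right) - 158} = \sqrt{174 - 158} = \sqrt{16} = 4$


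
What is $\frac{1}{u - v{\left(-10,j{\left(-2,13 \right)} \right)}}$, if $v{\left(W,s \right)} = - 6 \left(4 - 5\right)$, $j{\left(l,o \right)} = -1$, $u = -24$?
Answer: $- \frac{1}{30} \approx -0.033333$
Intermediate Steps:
$v{\left(W,s \right)} = 6$ ($v{\left(W,s \right)} = \left(-6\right) \left(-1\right) = 6$)
$\frac{1}{u - v{\left(-10,j{\left(-2,13 \right)} \right)}} = \frac{1}{-24 - 6} = \frac{1}{-30} = - \frac{1}{30}$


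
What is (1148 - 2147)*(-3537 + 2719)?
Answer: 817182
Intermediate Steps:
(1148 - 2147)*(-3537 + 2719) = -999*(-818) = 817182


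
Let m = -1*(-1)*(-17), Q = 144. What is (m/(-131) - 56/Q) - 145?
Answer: -342521/2358 ≈ -145.26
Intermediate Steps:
m = -17 (m = 1*(-17) = -17)
(m/(-131) - 56/Q) - 145 = (-17/(-131) - 56/144) - 145 = (-17*(-1/131) - 56*1/144) - 145 = (17/131 - 7/18) - 145 = -611/2358 - 145 = -342521/2358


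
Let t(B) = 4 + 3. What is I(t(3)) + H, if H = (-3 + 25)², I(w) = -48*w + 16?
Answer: 164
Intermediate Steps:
t(B) = 7
I(w) = 16 - 48*w
H = 484 (H = 22² = 484)
I(t(3)) + H = (16 - 48*7) + 484 = (16 - 336) + 484 = -320 + 484 = 164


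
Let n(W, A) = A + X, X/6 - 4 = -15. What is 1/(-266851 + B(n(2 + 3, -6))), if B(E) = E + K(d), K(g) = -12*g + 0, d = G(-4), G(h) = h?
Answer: -1/266875 ≈ -3.7471e-6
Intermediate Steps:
d = -4
X = -66 (X = 24 + 6*(-15) = 24 - 90 = -66)
K(g) = -12*g
n(W, A) = -66 + A (n(W, A) = A - 66 = -66 + A)
B(E) = 48 + E (B(E) = E - 12*(-4) = E + 48 = 48 + E)
1/(-266851 + B(n(2 + 3, -6))) = 1/(-266851 + (48 + (-66 - 6))) = 1/(-266851 + (48 - 72)) = 1/(-266851 - 24) = 1/(-266875) = -1/266875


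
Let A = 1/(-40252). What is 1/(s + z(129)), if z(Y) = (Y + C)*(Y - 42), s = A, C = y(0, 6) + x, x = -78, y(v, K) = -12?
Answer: 40252/136575035 ≈ 0.00029472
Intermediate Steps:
C = -90 (C = -12 - 78 = -90)
A = -1/40252 ≈ -2.4843e-5
s = -1/40252 ≈ -2.4843e-5
z(Y) = (-90 + Y)*(-42 + Y) (z(Y) = (Y - 90)*(Y - 42) = (-90 + Y)*(-42 + Y))
1/(s + z(129)) = 1/(-1/40252 + (3780 + 129² - 132*129)) = 1/(-1/40252 + (3780 + 16641 - 17028)) = 1/(-1/40252 + 3393) = 1/(136575035/40252) = 40252/136575035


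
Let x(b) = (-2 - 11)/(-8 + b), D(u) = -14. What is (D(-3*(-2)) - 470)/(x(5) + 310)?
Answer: -1452/943 ≈ -1.5398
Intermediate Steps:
x(b) = -13/(-8 + b)
(D(-3*(-2)) - 470)/(x(5) + 310) = (-14 - 470)/(-13/(-8 + 5) + 310) = -484/(-13/(-3) + 310) = -484/(-13*(-⅓) + 310) = -484/(13/3 + 310) = -484/943/3 = -484*3/943 = -1452/943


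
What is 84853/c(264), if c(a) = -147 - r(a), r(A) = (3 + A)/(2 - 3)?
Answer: 84853/120 ≈ 707.11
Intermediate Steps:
r(A) = -3 - A (r(A) = (3 + A)/(-1) = (3 + A)*(-1) = -3 - A)
c(a) = -144 + a (c(a) = -147 - (-3 - a) = -147 + (3 + a) = -144 + a)
84853/c(264) = 84853/(-144 + 264) = 84853/120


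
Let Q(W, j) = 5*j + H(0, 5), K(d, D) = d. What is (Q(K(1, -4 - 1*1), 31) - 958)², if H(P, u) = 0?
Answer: 644809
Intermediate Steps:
Q(W, j) = 5*j (Q(W, j) = 5*j + 0 = 5*j)
(Q(K(1, -4 - 1*1), 31) - 958)² = (5*31 - 958)² = (155 - 958)² = (-803)² = 644809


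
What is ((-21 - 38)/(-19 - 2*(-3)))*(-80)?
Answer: -4720/13 ≈ -363.08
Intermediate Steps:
((-21 - 38)/(-19 - 2*(-3)))*(-80) = -59/(-19 + 6)*(-80) = -59/(-13)*(-80) = -59*(-1/13)*(-80) = (59/13)*(-80) = -4720/13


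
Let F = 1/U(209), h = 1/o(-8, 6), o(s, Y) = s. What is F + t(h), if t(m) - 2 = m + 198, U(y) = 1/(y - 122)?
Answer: 2295/8 ≈ 286.88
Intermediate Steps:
U(y) = 1/(-122 + y)
h = -⅛ (h = 1/(-8) = -⅛ ≈ -0.12500)
t(m) = 200 + m (t(m) = 2 + (m + 198) = 2 + (198 + m) = 200 + m)
F = 87 (F = 1/(1/(-122 + 209)) = 1/(1/87) = 87)
F + t(h) = 87 + (200 - ⅛) = 87 + 1599/8 = 2295/8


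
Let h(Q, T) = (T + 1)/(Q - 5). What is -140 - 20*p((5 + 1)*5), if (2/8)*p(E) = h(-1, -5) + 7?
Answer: -2260/3 ≈ -753.33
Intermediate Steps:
h(Q, T) = (1 + T)/(-5 + Q)
p(E) = 92/3 (p(E) = 4*((1 - 5)/(-5 - 1) + 7) = 4*(-4/(-6) + 7) = 4*(-⅙*(-4) + 7) = 4*(⅔ + 7) = 4*(23/3) = 92/3)
-140 - 20*p((5 + 1)*5) = -140 - 20*92/3 = -140 - 1840/3 = -2260/3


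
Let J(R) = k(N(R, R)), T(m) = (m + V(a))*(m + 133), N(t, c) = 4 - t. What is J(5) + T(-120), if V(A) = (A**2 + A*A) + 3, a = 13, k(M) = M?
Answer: 2872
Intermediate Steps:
V(A) = 3 + 2*A**2 (V(A) = (A**2 + A**2) + 3 = 2*A**2 + 3 = 3 + 2*A**2)
T(m) = (133 + m)*(341 + m) (T(m) = (m + (3 + 2*13**2))*(m + 133) = (m + (3 + 2*169))*(133 + m) = (m + (3 + 338))*(133 + m) = (m + 341)*(133 + m) = (341 + m)*(133 + m) = (133 + m)*(341 + m))
J(R) = 4 - R
J(5) + T(-120) = (4 - 1*5) + (45353 + (-120)**2 + 474*(-120)) = (4 - 5) + (45353 + 14400 - 56880) = -1 + 2873 = 2872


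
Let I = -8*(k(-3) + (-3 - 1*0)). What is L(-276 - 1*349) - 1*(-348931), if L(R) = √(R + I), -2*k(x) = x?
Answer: 348931 + I*√613 ≈ 3.4893e+5 + 24.759*I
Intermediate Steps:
k(x) = -x/2
I = 12 (I = -8*(-½*(-3) + (-3 - 1*0)) = -8*(3/2 + (-3 + 0)) = -8*(3/2 - 3) = -8*(-3/2) = 12)
L(R) = √(12 + R) (L(R) = √(R + 12) = √(12 + R))
L(-276 - 1*349) - 1*(-348931) = √(12 + (-276 - 1*349)) - 1*(-348931) = √(12 + (-276 - 349)) + 348931 = √(12 - 625) + 348931 = √(-613) + 348931 = I*√613 + 348931 = 348931 + I*√613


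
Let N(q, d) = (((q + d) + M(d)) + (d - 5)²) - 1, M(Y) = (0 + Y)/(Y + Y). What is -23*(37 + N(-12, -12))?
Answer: -13869/2 ≈ -6934.5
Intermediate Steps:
M(Y) = ½ (M(Y) = Y/((2*Y)) = Y*(1/(2*Y)) = ½)
N(q, d) = -½ + d + q + (-5 + d)² (N(q, d) = (((q + d) + ½) + (d - 5)²) - 1 = (((d + q) + ½) + (-5 + d)²) - 1 = ((½ + d + q) + (-5 + d)²) - 1 = (½ + d + q + (-5 + d)²) - 1 = -½ + d + q + (-5 + d)²)
-23*(37 + N(-12, -12)) = -23*(37 + (49/2 - 12 + (-12)² - 9*(-12))) = -23*(37 + (49/2 - 12 + 144 + 108)) = -23*(37 + 529/2) = -23*603/2 = -13869/2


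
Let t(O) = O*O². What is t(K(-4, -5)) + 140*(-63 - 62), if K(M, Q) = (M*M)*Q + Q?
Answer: -631625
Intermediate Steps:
K(M, Q) = Q + Q*M² (K(M, Q) = M²*Q + Q = Q*M² + Q = Q + Q*M²)
t(O) = O³
t(K(-4, -5)) + 140*(-63 - 62) = (-5*(1 + (-4)²))³ + 140*(-63 - 62) = (-5*(1 + 16))³ + 140*(-125) = (-5*17)³ - 17500 = (-85)³ - 17500 = -614125 - 17500 = -631625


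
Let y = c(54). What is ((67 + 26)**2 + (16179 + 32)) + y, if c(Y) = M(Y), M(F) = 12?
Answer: 24872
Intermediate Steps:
c(Y) = 12
y = 12
((67 + 26)**2 + (16179 + 32)) + y = ((67 + 26)**2 + (16179 + 32)) + 12 = (93**2 + 16211) + 12 = (8649 + 16211) + 12 = 24860 + 12 = 24872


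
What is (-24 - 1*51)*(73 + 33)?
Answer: -7950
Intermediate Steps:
(-24 - 1*51)*(73 + 33) = (-24 - 51)*106 = -75*106 = -7950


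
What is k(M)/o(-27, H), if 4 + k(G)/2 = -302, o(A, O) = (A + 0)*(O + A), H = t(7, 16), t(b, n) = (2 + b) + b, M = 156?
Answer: -68/33 ≈ -2.0606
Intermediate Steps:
t(b, n) = 2 + 2*b
H = 16 (H = 2 + 2*7 = 2 + 14 = 16)
o(A, O) = A*(A + O)
k(G) = -612 (k(G) = -8 + 2*(-302) = -8 - 604 = -612)
k(M)/o(-27, H) = -612*(-1/(27*(-27 + 16))) = -612/((-27*(-11))) = -612/297 = -612*1/297 = -68/33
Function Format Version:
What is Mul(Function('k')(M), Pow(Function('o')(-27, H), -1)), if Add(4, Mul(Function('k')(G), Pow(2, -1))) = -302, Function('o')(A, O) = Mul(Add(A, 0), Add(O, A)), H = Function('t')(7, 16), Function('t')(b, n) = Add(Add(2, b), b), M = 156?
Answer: Rational(-68, 33) ≈ -2.0606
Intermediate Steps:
Function('t')(b, n) = Add(2, Mul(2, b))
H = 16 (H = Add(2, Mul(2, 7)) = Add(2, 14) = 16)
Function('o')(A, O) = Mul(A, Add(A, O))
Function('k')(G) = -612 (Function('k')(G) = Add(-8, Mul(2, -302)) = Add(-8, -604) = -612)
Mul(Function('k')(M), Pow(Function('o')(-27, H), -1)) = Mul(-612, Pow(Mul(-27, Add(-27, 16)), -1)) = Mul(-612, Pow(Mul(-27, -11), -1)) = Mul(-612, Pow(297, -1)) = Mul(-612, Rational(1, 297)) = Rational(-68, 33)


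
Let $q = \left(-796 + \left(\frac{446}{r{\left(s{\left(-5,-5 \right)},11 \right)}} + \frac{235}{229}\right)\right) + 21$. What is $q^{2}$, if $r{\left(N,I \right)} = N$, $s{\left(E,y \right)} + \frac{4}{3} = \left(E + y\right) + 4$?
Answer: $\frac{4421940271281}{6345361} \approx 6.9688 \cdot 10^{5}$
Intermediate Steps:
$s{\left(E,y \right)} = \frac{8}{3} + E + y$ ($s{\left(E,y \right)} = - \frac{4}{3} + \left(\left(E + y\right) + 4\right) = - \frac{4}{3} + \left(4 + E + y\right) = \frac{8}{3} + E + y$)
$q = - \frac{2102841}{2519}$ ($q = \left(-796 + \left(\frac{446}{\frac{8}{3} - 5 - 5} + \frac{235}{229}\right)\right) + 21 = \left(-796 + \left(\frac{446}{- \frac{22}{3}} + 235 \cdot \frac{1}{229}\right)\right) + 21 = \left(-796 + \left(446 \left(- \frac{3}{22}\right) + \frac{235}{229}\right)\right) + 21 = \left(-796 + \left(- \frac{669}{11} + \frac{235}{229}\right)\right) + 21 = \left(-796 - \frac{150616}{2519}\right) + 21 = - \frac{2155740}{2519} + 21 = - \frac{2102841}{2519} \approx -834.79$)
$q^{2} = \left(- \frac{2102841}{2519}\right)^{2} = \frac{4421940271281}{6345361}$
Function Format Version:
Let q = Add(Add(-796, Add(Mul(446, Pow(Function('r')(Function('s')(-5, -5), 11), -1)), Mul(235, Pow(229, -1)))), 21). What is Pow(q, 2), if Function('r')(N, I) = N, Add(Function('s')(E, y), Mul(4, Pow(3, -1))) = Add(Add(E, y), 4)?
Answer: Rational(4421940271281, 6345361) ≈ 6.9688e+5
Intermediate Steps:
Function('s')(E, y) = Add(Rational(8, 3), E, y) (Function('s')(E, y) = Add(Rational(-4, 3), Add(Add(E, y), 4)) = Add(Rational(-4, 3), Add(4, E, y)) = Add(Rational(8, 3), E, y))
q = Rational(-2102841, 2519) (q = Add(Add(-796, Add(Mul(446, Pow(Add(Rational(8, 3), -5, -5), -1)), Mul(235, Pow(229, -1)))), 21) = Add(Add(-796, Add(Mul(446, Pow(Rational(-22, 3), -1)), Mul(235, Rational(1, 229)))), 21) = Add(Add(-796, Add(Mul(446, Rational(-3, 22)), Rational(235, 229))), 21) = Add(Add(-796, Add(Rational(-669, 11), Rational(235, 229))), 21) = Add(Add(-796, Rational(-150616, 2519)), 21) = Add(Rational(-2155740, 2519), 21) = Rational(-2102841, 2519) ≈ -834.79)
Pow(q, 2) = Pow(Rational(-2102841, 2519), 2) = Rational(4421940271281, 6345361)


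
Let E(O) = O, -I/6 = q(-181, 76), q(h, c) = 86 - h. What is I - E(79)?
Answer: -1681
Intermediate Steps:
I = -1602 (I = -6*(86 - 1*(-181)) = -6*(86 + 181) = -6*267 = -1602)
I - E(79) = -1602 - 1*79 = -1602 - 79 = -1681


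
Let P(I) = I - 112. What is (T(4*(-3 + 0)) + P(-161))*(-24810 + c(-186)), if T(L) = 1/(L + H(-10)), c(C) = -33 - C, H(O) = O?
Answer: 148114599/22 ≈ 6.7325e+6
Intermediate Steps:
T(L) = 1/(-10 + L) (T(L) = 1/(L - 10) = 1/(-10 + L))
P(I) = -112 + I
(T(4*(-3 + 0)) + P(-161))*(-24810 + c(-186)) = (1/(-10 + 4*(-3 + 0)) + (-112 - 161))*(-24810 + (-33 - 1*(-186))) = (1/(-10 + 4*(-3)) - 273)*(-24810 + (-33 + 186)) = (1/(-10 - 12) - 273)*(-24810 + 153) = (1/(-22) - 273)*(-24657) = (-1/22 - 273)*(-24657) = -6007/22*(-24657) = 148114599/22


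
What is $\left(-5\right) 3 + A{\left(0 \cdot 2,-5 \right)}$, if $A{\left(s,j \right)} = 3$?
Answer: $-12$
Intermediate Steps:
$\left(-5\right) 3 + A{\left(0 \cdot 2,-5 \right)} = \left(-5\right) 3 + 3 = -15 + 3 = -12$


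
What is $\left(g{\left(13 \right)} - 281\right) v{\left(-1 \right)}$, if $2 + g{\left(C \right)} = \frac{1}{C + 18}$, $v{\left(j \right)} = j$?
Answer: $\frac{8772}{31} \approx 282.97$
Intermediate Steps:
$g{\left(C \right)} = -2 + \frac{1}{18 + C}$ ($g{\left(C \right)} = -2 + \frac{1}{C + 18} = -2 + \frac{1}{18 + C}$)
$\left(g{\left(13 \right)} - 281\right) v{\left(-1 \right)} = \left(\frac{-35 - 26}{18 + 13} - 281\right) \left(-1\right) = \left(\frac{-35 - 26}{31} - 281\right) \left(-1\right) = \left(\frac{1}{31} \left(-61\right) - 281\right) \left(-1\right) = \left(- \frac{61}{31} - 281\right) \left(-1\right) = \left(- \frac{8772}{31}\right) \left(-1\right) = \frac{8772}{31}$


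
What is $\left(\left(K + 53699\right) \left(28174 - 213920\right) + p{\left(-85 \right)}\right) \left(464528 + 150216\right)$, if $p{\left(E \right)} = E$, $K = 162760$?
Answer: $-24716639165149256$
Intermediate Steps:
$\left(\left(K + 53699\right) \left(28174 - 213920\right) + p{\left(-85 \right)}\right) \left(464528 + 150216\right) = \left(\left(162760 + 53699\right) \left(28174 - 213920\right) - 85\right) \left(464528 + 150216\right) = \left(216459 \left(-185746\right) - 85\right) 614744 = \left(-40206393414 - 85\right) 614744 = \left(-40206393499\right) 614744 = -24716639165149256$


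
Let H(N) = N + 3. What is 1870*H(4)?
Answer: 13090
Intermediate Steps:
H(N) = 3 + N
1870*H(4) = 1870*(3 + 4) = 1870*7 = 13090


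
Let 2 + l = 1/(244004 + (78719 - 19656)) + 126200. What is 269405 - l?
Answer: 43401315868/303067 ≈ 1.4321e+5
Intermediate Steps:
l = 38246449267/303067 (l = -2 + (1/(244004 + (78719 - 19656)) + 126200) = -2 + (1/(244004 + 59063) + 126200) = -2 + (1/303067 + 126200) = -2 + 38247055401/303067 = 38246449267/303067 ≈ 1.2620e+5)
269405 - l = 269405 - 1*38246449267/303067 = 269405 - 38246449267/303067 = 43401315868/303067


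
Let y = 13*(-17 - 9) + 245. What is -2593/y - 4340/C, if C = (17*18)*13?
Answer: 1651889/61659 ≈ 26.791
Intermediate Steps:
C = 3978 (C = 306*13 = 3978)
y = -93 (y = 13*(-26) + 245 = -338 + 245 = -93)
-2593/y - 4340/C = -2593/(-93) - 4340/3978 = -2593*(-1/93) - 4340*1/3978 = 2593/93 - 2170/1989 = 1651889/61659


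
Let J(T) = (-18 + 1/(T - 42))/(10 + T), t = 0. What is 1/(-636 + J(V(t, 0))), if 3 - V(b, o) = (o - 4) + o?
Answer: -595/379051 ≈ -0.0015697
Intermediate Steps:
V(b, o) = 7 - 2*o (V(b, o) = 3 - ((o - 4) + o) = 3 - ((-4 + o) + o) = 3 - (-4 + 2*o) = 3 + (4 - 2*o) = 7 - 2*o)
J(T) = (-18 + 1/(-42 + T))/(10 + T)
1/(-636 + J(V(t, 0))) = 1/(-636 + (-757 + 18*(7 - 2*0))/(420 - (7 - 2*0)**2 + 32*(7 - 2*0))) = 1/(-636 + (-757 + 18*(7 + 0))/(420 - (7 + 0)**2 + 32*(7 + 0))) = 1/(-636 + (-757 + 18*7)/(420 - 1*7**2 + 32*7)) = 1/(-636 + (-757 + 126)/(420 - 1*49 + 224)) = 1/(-636 - 631/(420 - 49 + 224)) = 1/(-636 - 631/595) = 1/(-379051/595) = -595/379051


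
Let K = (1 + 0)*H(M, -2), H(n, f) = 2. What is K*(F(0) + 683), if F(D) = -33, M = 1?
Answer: 1300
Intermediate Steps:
K = 2 (K = (1 + 0)*2 = 1*2 = 2)
K*(F(0) + 683) = 2*(-33 + 683) = 2*650 = 1300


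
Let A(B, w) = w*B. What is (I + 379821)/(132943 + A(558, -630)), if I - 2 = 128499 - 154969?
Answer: -353353/218597 ≈ -1.6165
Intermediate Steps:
I = -26468 (I = 2 + (128499 - 154969) = 2 - 26470 = -26468)
A(B, w) = B*w
(I + 379821)/(132943 + A(558, -630)) = (-26468 + 379821)/(132943 + 558*(-630)) = 353353/(132943 - 351540) = 353353/(-218597) = 353353*(-1/218597) = -353353/218597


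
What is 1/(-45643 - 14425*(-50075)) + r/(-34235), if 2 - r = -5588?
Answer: -3362837894953/20595126219700 ≈ -0.16328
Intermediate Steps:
r = 5590 (r = 2 - 1*(-5588) = 2 + 5588 = 5590)
1/(-45643 - 14425*(-50075)) + r/(-34235) = 1/(-45643 - 14425*(-50075)) + 5590/(-34235) = -1/50075/(-60068) + 5590*(-1/34235) = -1/60068*(-1/50075) - 1118/6847 = 1/3007905100 - 1118/6847 = -3362837894953/20595126219700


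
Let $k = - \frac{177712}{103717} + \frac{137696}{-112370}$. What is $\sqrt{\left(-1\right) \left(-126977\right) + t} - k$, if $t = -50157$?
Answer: $\frac{1007379808}{342784685} + 2 \sqrt{19205} \approx 280.1$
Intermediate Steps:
$k = - \frac{1007379808}{342784685}$ ($k = \left(-177712\right) \frac{1}{103717} + 137696 \left(- \frac{1}{112370}\right) = - \frac{177712}{103717} - \frac{68848}{56185} = - \frac{1007379808}{342784685} \approx -2.9388$)
$\sqrt{\left(-1\right) \left(-126977\right) + t} - k = \sqrt{\left(-1\right) \left(-126977\right) - 50157} - - \frac{1007379808}{342784685} = \sqrt{126977 - 50157} + \frac{1007379808}{342784685} = \sqrt{76820} + \frac{1007379808}{342784685} = 2 \sqrt{19205} + \frac{1007379808}{342784685} = \frac{1007379808}{342784685} + 2 \sqrt{19205}$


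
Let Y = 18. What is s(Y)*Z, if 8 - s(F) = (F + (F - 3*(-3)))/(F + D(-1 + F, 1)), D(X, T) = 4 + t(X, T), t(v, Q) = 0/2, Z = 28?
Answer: 1834/11 ≈ 166.73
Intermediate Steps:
t(v, Q) = 0 (t(v, Q) = 0*(1/2) = 0)
D(X, T) = 4 (D(X, T) = 4 + 0 = 4)
s(F) = 8 - (9 + 2*F)/(4 + F) (s(F) = 8 - (F + (F - 3*(-3)))/(F + 4) = 8 - (F + (F + 9))/(4 + F) = 8 - (F + (9 + F))/(4 + F) = 8 - (9 + 2*F)/(4 + F))
s(Y)*Z = ((23 + 6*18)/(4 + 18))*28 = ((23 + 108)/22)*28 = ((1/22)*131)*28 = (131/22)*28 = 1834/11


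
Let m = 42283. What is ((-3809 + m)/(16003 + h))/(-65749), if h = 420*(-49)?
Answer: 38474/300933173 ≈ 0.00012785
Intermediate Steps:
h = -20580
((-3809 + m)/(16003 + h))/(-65749) = ((-3809 + 42283)/(16003 - 20580))/(-65749) = (38474/(-4577))*(-1/65749) = (38474*(-1/4577))*(-1/65749) = -38474/4577*(-1/65749) = 38474/300933173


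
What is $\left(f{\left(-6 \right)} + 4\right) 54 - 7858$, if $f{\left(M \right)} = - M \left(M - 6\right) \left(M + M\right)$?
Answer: $39014$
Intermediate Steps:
$f{\left(M \right)} = - 2 M^{2} \left(-6 + M\right)$ ($f{\left(M \right)} = - M \left(M - 6\right) 2 M = - M \left(-6 + M\right) 2 M = - M 2 M \left(-6 + M\right) = - 2 M^{2} \left(-6 + M\right)$)
$\left(f{\left(-6 \right)} + 4\right) 54 - 7858 = \left(2 \left(-6\right)^{2} \left(6 - -6\right) + 4\right) 54 - 7858 = \left(2 \cdot 36 \left(6 + 6\right) + 4\right) 54 - 7858 = \left(2 \cdot 36 \cdot 12 + 4\right) 54 - 7858 = \left(864 + 4\right) 54 - 7858 = 868 \cdot 54 - 7858 = 46872 - 7858 = 39014$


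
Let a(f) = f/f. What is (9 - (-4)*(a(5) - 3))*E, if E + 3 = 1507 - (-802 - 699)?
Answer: 3005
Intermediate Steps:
a(f) = 1
E = 3005 (E = -3 + (1507 - (-802 - 699)) = -3 + (1507 - 1*(-1501)) = -3 + (1507 + 1501) = -3 + 3008 = 3005)
(9 - (-4)*(a(5) - 3))*E = (9 - (-4)*(1 - 3))*3005 = (9 - (-4)*(-2))*3005 = (9 - 1*8)*3005 = (9 - 8)*3005 = 1*3005 = 3005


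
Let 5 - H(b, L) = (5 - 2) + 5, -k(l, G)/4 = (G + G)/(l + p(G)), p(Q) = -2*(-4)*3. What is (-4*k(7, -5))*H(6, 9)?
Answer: 480/31 ≈ 15.484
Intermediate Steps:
p(Q) = 24 (p(Q) = 8*3 = 24)
k(l, G) = -8*G/(24 + l) (k(l, G) = -4*(G + G)/(l + 24) = -4*2*G/(24 + l) = -8*G/(24 + l))
H(b, L) = -3 (H(b, L) = 5 - ((5 - 2) + 5) = 5 - (3 + 5) = 5 - 1*8 = 5 - 8 = -3)
(-4*k(7, -5))*H(6, 9) = -(-32)*(-5)/(24 + 7)*(-3) = -(-32)*(-5)/31*(-3) = -4*40/31*(-3) = -160/31*(-3) = 480/31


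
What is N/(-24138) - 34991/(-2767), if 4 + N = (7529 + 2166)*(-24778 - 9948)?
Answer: 155401092836/11131641 ≈ 13960.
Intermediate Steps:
N = -336668574 (N = -4 + (7529 + 2166)*(-24778 - 9948) = -4 + 9695*(-34726) = -4 - 336668570 = -336668574)
N/(-24138) - 34991/(-2767) = -336668574/(-24138) - 34991/(-2767) = -336668574*(-1/24138) - 34991*(-1/2767) = 56111429/4023 + 34991/2767 = 155401092836/11131641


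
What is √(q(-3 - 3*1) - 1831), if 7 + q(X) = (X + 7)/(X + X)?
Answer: I*√66171/6 ≈ 42.873*I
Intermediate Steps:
q(X) = -7 + (7 + X)/(2*X) (q(X) = -7 + (X + 7)/(X + X) = -7 + (7 + X)/((2*X)) = -7 + (7 + X)*(1/(2*X)) = -7 + (7 + X)/(2*X))
√(q(-3 - 3*1) - 1831) = √((7 - 13*(-3 - 3*1))/(2*(-3 - 3*1)) - 1831) = √((7 - 13*(-3 - 3))/(2*(-3 - 3)) - 1831) = √((½)*(7 - 13*(-6))/(-6) - 1831) = √((½)*(-⅙)*(7 + 78) - 1831) = √((½)*(-⅙)*85 - 1831) = √(-85/12 - 1831) = √(-22057/12) = I*√66171/6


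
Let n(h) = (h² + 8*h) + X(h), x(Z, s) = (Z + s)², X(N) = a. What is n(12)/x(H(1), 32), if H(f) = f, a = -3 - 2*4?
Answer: 229/1089 ≈ 0.21028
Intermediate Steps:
a = -11 (a = -3 - 8 = -11)
X(N) = -11
n(h) = -11 + h² + 8*h (n(h) = (h² + 8*h) - 11 = -11 + h² + 8*h)
n(12)/x(H(1), 32) = (-11 + 12² + 8*12)/((1 + 32)²) = (-11 + 144 + 96)/(33²) = 229/1089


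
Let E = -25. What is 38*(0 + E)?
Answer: -950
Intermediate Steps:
38*(0 + E) = 38*(0 - 25) = 38*(-25) = -950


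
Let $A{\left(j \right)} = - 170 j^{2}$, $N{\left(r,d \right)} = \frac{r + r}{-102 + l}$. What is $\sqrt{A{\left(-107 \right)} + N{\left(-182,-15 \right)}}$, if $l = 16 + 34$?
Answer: $i \sqrt{1946323} \approx 1395.1 i$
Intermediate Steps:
$l = 50$
$N{\left(r,d \right)} = - \frac{r}{26}$ ($N{\left(r,d \right)} = \frac{r + r}{-102 + 50} = \frac{2 r}{-52} = 2 r \left(- \frac{1}{52}\right) = - \frac{r}{26}$)
$\sqrt{A{\left(-107 \right)} + N{\left(-182,-15 \right)}} = \sqrt{- 170 \left(-107\right)^{2} - -7} = \sqrt{\left(-170\right) 11449 + 7} = \sqrt{-1946330 + 7} = \sqrt{-1946323} = i \sqrt{1946323}$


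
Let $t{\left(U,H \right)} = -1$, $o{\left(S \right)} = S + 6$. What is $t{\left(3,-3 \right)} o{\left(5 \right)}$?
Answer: $-11$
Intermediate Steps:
$o{\left(S \right)} = 6 + S$
$t{\left(3,-3 \right)} o{\left(5 \right)} = - (6 + 5) = \left(-1\right) 11 = -11$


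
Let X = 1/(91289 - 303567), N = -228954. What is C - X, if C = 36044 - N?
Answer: 56253245445/212278 ≈ 2.6500e+5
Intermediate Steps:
X = -1/212278 (X = 1/(-212278) = -1/212278 ≈ -4.7108e-6)
C = 264998 (C = 36044 - 1*(-228954) = 36044 + 228954 = 264998)
C - X = 264998 - 1*(-1/212278) = 264998 + 1/212278 = 56253245445/212278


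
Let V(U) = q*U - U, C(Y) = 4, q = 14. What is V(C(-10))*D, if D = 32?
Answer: 1664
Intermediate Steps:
V(U) = 13*U (V(U) = 14*U - U = 13*U)
V(C(-10))*D = (13*4)*32 = 52*32 = 1664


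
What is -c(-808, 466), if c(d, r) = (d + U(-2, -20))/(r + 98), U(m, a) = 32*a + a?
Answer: 367/141 ≈ 2.6028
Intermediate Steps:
U(m, a) = 33*a
c(d, r) = (-660 + d)/(98 + r) (c(d, r) = (d + 33*(-20))/(r + 98) = (d - 660)/(98 + r) = (-660 + d)/(98 + r))
-c(-808, 466) = -(-660 - 808)/(98 + 466) = -(-1468)/564 = -1*(-367/141) = 367/141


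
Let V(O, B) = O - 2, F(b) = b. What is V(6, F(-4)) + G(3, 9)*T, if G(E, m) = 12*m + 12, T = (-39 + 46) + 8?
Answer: 1804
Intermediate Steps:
V(O, B) = -2 + O
T = 15 (T = 7 + 8 = 15)
G(E, m) = 12 + 12*m
V(6, F(-4)) + G(3, 9)*T = (-2 + 6) + (12 + 12*9)*15 = 4 + (12 + 108)*15 = 4 + 120*15 = 4 + 1800 = 1804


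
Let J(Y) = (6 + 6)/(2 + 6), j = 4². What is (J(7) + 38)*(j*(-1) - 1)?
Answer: -1343/2 ≈ -671.50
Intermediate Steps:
j = 16
J(Y) = 3/2 (J(Y) = 12/8 = 12*(⅛) = 3/2)
(J(7) + 38)*(j*(-1) - 1) = (3/2 + 38)*(16*(-1) - 1) = 79*(-16 - 1)/2 = (79/2)*(-17) = -1343/2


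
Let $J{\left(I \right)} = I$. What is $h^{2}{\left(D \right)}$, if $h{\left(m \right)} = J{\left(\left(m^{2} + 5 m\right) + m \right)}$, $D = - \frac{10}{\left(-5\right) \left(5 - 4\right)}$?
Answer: $256$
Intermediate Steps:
$D = 2$ ($D = - \frac{10}{\left(-5\right) 1} = - \frac{10}{-5} = \left(-10\right) \left(- \frac{1}{5}\right) = 2$)
$h{\left(m \right)} = m^{2} + 6 m$ ($h{\left(m \right)} = \left(m^{2} + 5 m\right) + m = m^{2} + 6 m$)
$h^{2}{\left(D \right)} = \left(2 \left(6 + 2\right)\right)^{2} = \left(2 \cdot 8\right)^{2} = 16^{2} = 256$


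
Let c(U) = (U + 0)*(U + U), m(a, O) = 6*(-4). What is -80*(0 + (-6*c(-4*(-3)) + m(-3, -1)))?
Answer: 140160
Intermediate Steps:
m(a, O) = -24
c(U) = 2*U² (c(U) = U*(2*U) = 2*U²)
-80*(0 + (-6*c(-4*(-3)) + m(-3, -1))) = -80*(0 + (-12*(-4*(-3))² - 24)) = -80*(0 + (-12*12² - 24)) = -80*(0 + (-12*144 - 24)) = -80*(0 + (-6*288 - 24)) = -80*(0 + (-1728 - 24)) = -80*(0 - 1752) = -80*(-1752) = 140160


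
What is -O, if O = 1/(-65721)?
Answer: 1/65721 ≈ 1.5216e-5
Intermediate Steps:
O = -1/65721 ≈ -1.5216e-5
-O = -1*(-1/65721) = 1/65721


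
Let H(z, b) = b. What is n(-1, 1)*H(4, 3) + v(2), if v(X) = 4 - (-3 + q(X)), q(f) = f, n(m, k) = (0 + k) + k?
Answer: 11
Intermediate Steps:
n(m, k) = 2*k (n(m, k) = k + k = 2*k)
v(X) = 7 - X (v(X) = 4 - (-3 + X) = 4 + (3 - X) = 7 - X)
n(-1, 1)*H(4, 3) + v(2) = (2*1)*3 + (7 - 1*2) = 2*3 + (7 - 2) = 6 + 5 = 11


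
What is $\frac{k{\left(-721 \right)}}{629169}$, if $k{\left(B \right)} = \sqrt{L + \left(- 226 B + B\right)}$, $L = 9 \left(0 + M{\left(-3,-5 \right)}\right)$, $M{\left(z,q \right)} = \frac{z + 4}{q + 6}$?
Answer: $\frac{\sqrt{18026}}{209723} \approx 0.00064018$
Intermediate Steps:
$M{\left(z,q \right)} = \frac{4 + z}{6 + q}$
$L = 9$ ($L = 9 \left(0 + \frac{4 - 3}{6 - 5}\right) = 9 \left(0 + 1^{-1} \cdot 1\right) = 9 \left(0 + 1 \cdot 1\right) = 9 \left(0 + 1\right) = 9 \cdot 1 = 9$)
$k{\left(B \right)} = \sqrt{9 - 225 B}$ ($k{\left(B \right)} = \sqrt{9 + \left(- 226 B + B\right)} = \sqrt{9 - 225 B}$)
$\frac{k{\left(-721 \right)}}{629169} = \frac{3 \sqrt{1 - -18025}}{629169} = 3 \sqrt{1 + 18025} \cdot \frac{1}{629169} = 3 \sqrt{18026} \cdot \frac{1}{629169} = \frac{\sqrt{18026}}{209723}$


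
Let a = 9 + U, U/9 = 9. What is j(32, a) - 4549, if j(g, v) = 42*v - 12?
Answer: -781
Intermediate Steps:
U = 81 (U = 9*9 = 81)
a = 90 (a = 9 + 81 = 90)
j(g, v) = -12 + 42*v
j(32, a) - 4549 = (-12 + 42*90) - 4549 = (-12 + 3780) - 4549 = 3768 - 4549 = -781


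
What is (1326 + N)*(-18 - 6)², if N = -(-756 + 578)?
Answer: 866304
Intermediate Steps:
N = 178 (N = -1*(-178) = 178)
(1326 + N)*(-18 - 6)² = (1326 + 178)*(-18 - 6)² = 1504*(-24)² = 1504*576 = 866304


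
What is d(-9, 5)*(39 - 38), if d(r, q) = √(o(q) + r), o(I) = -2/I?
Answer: I*√235/5 ≈ 3.0659*I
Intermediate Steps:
d(r, q) = √(r - 2/q) (d(r, q) = √(-2/q + r) = √(r - 2/q))
d(-9, 5)*(39 - 38) = √(-9 - 2/5)*(39 - 38) = √(-9 - 2*⅕)*1 = √(-9 - ⅖)*1 = √(-47/5)*1 = (I*√235/5)*1 = I*√235/5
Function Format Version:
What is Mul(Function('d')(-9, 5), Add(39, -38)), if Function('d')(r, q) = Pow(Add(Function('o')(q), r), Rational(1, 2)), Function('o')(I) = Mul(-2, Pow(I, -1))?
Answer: Mul(Rational(1, 5), I, Pow(235, Rational(1, 2))) ≈ Mul(3.0659, I)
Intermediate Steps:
Function('d')(r, q) = Pow(Add(r, Mul(-2, Pow(q, -1))), Rational(1, 2)) (Function('d')(r, q) = Pow(Add(Mul(-2, Pow(q, -1)), r), Rational(1, 2)) = Pow(Add(r, Mul(-2, Pow(q, -1))), Rational(1, 2)))
Mul(Function('d')(-9, 5), Add(39, -38)) = Mul(Pow(Add(-9, Mul(-2, Pow(5, -1))), Rational(1, 2)), Add(39, -38)) = Mul(Pow(Add(-9, Mul(-2, Rational(1, 5))), Rational(1, 2)), 1) = Mul(Pow(Add(-9, Rational(-2, 5)), Rational(1, 2)), 1) = Mul(Pow(Rational(-47, 5), Rational(1, 2)), 1) = Mul(Mul(Rational(1, 5), I, Pow(235, Rational(1, 2))), 1) = Mul(Rational(1, 5), I, Pow(235, Rational(1, 2)))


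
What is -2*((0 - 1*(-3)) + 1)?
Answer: -8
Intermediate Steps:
-2*((0 - 1*(-3)) + 1) = -2*((0 + 3) + 1) = -2*(3 + 1) = -2*4 = -8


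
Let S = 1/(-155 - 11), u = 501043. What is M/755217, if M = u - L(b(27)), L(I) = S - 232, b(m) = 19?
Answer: 3081913/4643186 ≈ 0.66375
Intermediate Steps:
S = -1/166 (S = 1/(-166) = -1/166 ≈ -0.0060241)
L(I) = -38513/166 (L(I) = -1/166 - 232 = -38513/166)
M = 83211651/166 (M = 501043 - 1*(-38513/166) = 501043 + 38513/166 = 83211651/166 ≈ 5.0128e+5)
M/755217 = (83211651/166)/755217 = (83211651/166)*(1/755217) = 3081913/4643186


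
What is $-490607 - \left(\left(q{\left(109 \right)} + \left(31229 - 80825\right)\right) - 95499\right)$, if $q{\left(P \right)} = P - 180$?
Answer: $-345441$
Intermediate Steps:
$q{\left(P \right)} = -180 + P$
$-490607 - \left(\left(q{\left(109 \right)} + \left(31229 - 80825\right)\right) - 95499\right) = -490607 - \left(\left(\left(-180 + 109\right) + \left(31229 - 80825\right)\right) - 95499\right) = -490607 - \left(\left(-71 - 49596\right) - 95499\right) = -490607 - \left(-49667 - 95499\right) = -490607 - -145166 = -490607 + 145166 = -345441$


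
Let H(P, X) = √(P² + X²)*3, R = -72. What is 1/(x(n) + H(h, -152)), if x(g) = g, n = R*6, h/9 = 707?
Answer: 48/40490137 + √40510873/121470411 ≈ 5.3584e-5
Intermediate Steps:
h = 6363 (h = 9*707 = 6363)
n = -432 (n = -72*6 = -432)
H(P, X) = 3*√(P² + X²)
1/(x(n) + H(h, -152)) = 1/(-432 + 3*√(6363² + (-152)²)) = 1/(-432 + 3*√(40487769 + 23104)) = 1/(-432 + 3*√40510873)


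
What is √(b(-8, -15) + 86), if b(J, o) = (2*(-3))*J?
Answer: √134 ≈ 11.576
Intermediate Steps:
b(J, o) = -6*J
√(b(-8, -15) + 86) = √(-6*(-8) + 86) = √(48 + 86) = √134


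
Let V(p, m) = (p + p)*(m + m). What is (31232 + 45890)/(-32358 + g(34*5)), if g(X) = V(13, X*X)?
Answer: 38561/735221 ≈ 0.052448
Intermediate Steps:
V(p, m) = 4*m*p (V(p, m) = (2*p)*(2*m) = 4*m*p)
g(X) = 52*X**2 (g(X) = 4*(X*X)*13 = 4*X**2*13 = 52*X**2)
(31232 + 45890)/(-32358 + g(34*5)) = (31232 + 45890)/(-32358 + 52*(34*5)**2) = 77122/(-32358 + 52*170**2) = 77122/(-32358 + 52*28900) = 77122/(-32358 + 1502800) = 77122/1470442 = 77122*(1/1470442) = 38561/735221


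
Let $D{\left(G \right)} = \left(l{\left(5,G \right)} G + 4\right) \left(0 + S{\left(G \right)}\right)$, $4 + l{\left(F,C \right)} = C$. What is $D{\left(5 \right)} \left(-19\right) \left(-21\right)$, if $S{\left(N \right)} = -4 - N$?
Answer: $-32319$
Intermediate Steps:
$l{\left(F,C \right)} = -4 + C$
$D{\left(G \right)} = \left(-4 - G\right) \left(4 + G \left(-4 + G\right)\right)$ ($D{\left(G \right)} = \left(\left(-4 + G\right) G + 4\right) \left(0 - \left(4 + G\right)\right) = \left(G \left(-4 + G\right) + 4\right) \left(-4 - G\right) = \left(4 + G \left(-4 + G\right)\right) \left(-4 - G\right) = \left(-4 - G\right) \left(4 + G \left(-4 + G\right)\right)$)
$D{\left(5 \right)} \left(-19\right) \left(-21\right) = \left(-16 - 5^{3} + 12 \cdot 5\right) \left(-19\right) \left(-21\right) = \left(-16 - 125 + 60\right) \left(-19\right) \left(-21\right) = \left(-81\right) \left(-19\right) \left(-21\right) = 1539 \left(-21\right) = -32319$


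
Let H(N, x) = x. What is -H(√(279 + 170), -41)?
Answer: 41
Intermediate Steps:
-H(√(279 + 170), -41) = -1*(-41) = 41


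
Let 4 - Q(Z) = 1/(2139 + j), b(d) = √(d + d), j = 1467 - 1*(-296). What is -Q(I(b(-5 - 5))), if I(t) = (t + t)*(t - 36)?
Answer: -15607/3902 ≈ -3.9997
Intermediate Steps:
j = 1763 (j = 1467 + 296 = 1763)
b(d) = √2*√d (b(d) = √(2*d) = √2*√d)
I(t) = 2*t*(-36 + t) (I(t) = (2*t)*(-36 + t) = 2*t*(-36 + t))
Q(Z) = 15607/3902 (Q(Z) = 4 - 1/(2139 + 1763) = 4 - 1/3902 = 15607/3902)
-Q(I(b(-5 - 5))) = -1*15607/3902 = -15607/3902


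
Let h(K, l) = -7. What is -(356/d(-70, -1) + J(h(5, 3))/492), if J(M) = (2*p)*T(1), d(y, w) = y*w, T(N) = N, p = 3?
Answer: -14631/2870 ≈ -5.0979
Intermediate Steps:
d(y, w) = w*y
J(M) = 6 (J(M) = (2*3)*1 = 6*1 = 6)
-(356/d(-70, -1) + J(h(5, 3))/492) = -(356/((-1*(-70))) + 6/492) = -(356/70 + 6*(1/492)) = -(356*(1/70) + 1/82) = -(178/35 + 1/82) = -1*14631/2870 = -14631/2870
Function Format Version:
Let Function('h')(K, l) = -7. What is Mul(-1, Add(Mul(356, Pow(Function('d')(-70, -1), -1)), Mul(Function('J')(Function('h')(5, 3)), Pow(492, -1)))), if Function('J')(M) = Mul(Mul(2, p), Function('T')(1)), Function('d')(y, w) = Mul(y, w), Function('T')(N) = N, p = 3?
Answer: Rational(-14631, 2870) ≈ -5.0979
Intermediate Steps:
Function('d')(y, w) = Mul(w, y)
Function('J')(M) = 6 (Function('J')(M) = Mul(Mul(2, 3), 1) = Mul(6, 1) = 6)
Mul(-1, Add(Mul(356, Pow(Function('d')(-70, -1), -1)), Mul(Function('J')(Function('h')(5, 3)), Pow(492, -1)))) = Mul(-1, Add(Mul(356, Pow(Mul(-1, -70), -1)), Mul(6, Pow(492, -1)))) = Mul(-1, Add(Mul(356, Pow(70, -1)), Mul(6, Rational(1, 492)))) = Mul(-1, Add(Mul(356, Rational(1, 70)), Rational(1, 82))) = Mul(-1, Add(Rational(178, 35), Rational(1, 82))) = Mul(-1, Rational(14631, 2870)) = Rational(-14631, 2870)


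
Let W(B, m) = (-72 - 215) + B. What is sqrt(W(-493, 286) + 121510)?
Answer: sqrt(120730) ≈ 347.46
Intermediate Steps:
W(B, m) = -287 + B
sqrt(W(-493, 286) + 121510) = sqrt((-287 - 493) + 121510) = sqrt(-780 + 121510) = sqrt(120730)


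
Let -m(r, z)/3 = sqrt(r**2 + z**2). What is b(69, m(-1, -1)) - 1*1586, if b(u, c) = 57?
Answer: -1529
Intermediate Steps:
m(r, z) = -3*sqrt(r**2 + z**2)
b(69, m(-1, -1)) - 1*1586 = 57 - 1*1586 = 57 - 1586 = -1529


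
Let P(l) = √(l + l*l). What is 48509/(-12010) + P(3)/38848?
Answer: -48509/12010 + √3/19424 ≈ -4.0390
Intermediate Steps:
P(l) = √(l + l²)
48509/(-12010) + P(3)/38848 = 48509/(-12010) + √(3*(1 + 3))/38848 = 48509*(-1/12010) + √(3*4)*(1/38848) = -48509/12010 + √12*(1/38848) = -48509/12010 + (2*√3)*(1/38848) = -48509/12010 + √3/19424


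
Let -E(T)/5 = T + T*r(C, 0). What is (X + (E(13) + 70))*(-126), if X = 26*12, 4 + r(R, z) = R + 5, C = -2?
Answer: -48132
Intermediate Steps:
r(R, z) = 1 + R (r(R, z) = -4 + (R + 5) = -4 + (5 + R) = 1 + R)
X = 312
E(T) = 0 (E(T) = -5*(T + T*(1 - 2)) = -5*(T + T*(-1)) = -5*(T - T) = -5*0 = 0)
(X + (E(13) + 70))*(-126) = (312 + (0 + 70))*(-126) = (312 + 70)*(-126) = 382*(-126) = -48132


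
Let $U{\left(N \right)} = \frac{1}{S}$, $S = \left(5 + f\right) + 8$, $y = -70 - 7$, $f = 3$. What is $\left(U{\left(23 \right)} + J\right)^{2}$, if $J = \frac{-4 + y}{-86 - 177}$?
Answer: $\frac{2430481}{17707264} \approx 0.13726$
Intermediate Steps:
$y = -77$ ($y = -70 - 7 = -77$)
$S = 16$ ($S = \left(5 + 3\right) + 8 = 8 + 8 = 16$)
$J = \frac{81}{263}$ ($J = \frac{-4 - 77}{-86 - 177} = - \frac{81}{-263} = \left(-81\right) \left(- \frac{1}{263}\right) = \frac{81}{263} \approx 0.30798$)
$U{\left(N \right)} = \frac{1}{16}$
$\left(U{\left(23 \right)} + J\right)^{2} = \left(\frac{1}{16} + \frac{81}{263}\right)^{2} = \left(\frac{1559}{4208}\right)^{2} = \frac{2430481}{17707264}$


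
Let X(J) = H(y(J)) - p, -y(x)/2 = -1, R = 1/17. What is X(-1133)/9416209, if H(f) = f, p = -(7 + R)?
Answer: 14/14552323 ≈ 9.6205e-7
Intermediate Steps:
R = 1/17 ≈ 0.058824
y(x) = 2 (y(x) = -2*(-1) = 2)
p = -120/17 (p = -(7 + 1/17) = -1*120/17 = -120/17 ≈ -7.0588)
X(J) = 154/17 (X(J) = 2 - 1*(-120/17) = 2 + 120/17 = 154/17)
X(-1133)/9416209 = (154/17)/9416209 = (154/17)*(1/9416209) = 14/14552323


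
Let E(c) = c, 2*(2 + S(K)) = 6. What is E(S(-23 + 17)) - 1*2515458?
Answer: -2515457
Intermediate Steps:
S(K) = 1 (S(K) = -2 + (1/2)*6 = -2 + 3 = 1)
E(S(-23 + 17)) - 1*2515458 = 1 - 1*2515458 = 1 - 2515458 = -2515457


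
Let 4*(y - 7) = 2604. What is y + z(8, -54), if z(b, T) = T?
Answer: 604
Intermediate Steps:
y = 658 (y = 7 + (¼)*2604 = 7 + 651 = 658)
y + z(8, -54) = 658 - 54 = 604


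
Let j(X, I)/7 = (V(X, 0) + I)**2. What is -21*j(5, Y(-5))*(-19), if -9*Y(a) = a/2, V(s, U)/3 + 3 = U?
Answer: 22948219/108 ≈ 2.1248e+5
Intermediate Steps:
V(s, U) = -9 + 3*U
Y(a) = -a/18 (Y(a) = -a/(9*2) = -a/18)
j(X, I) = 7*(-9 + I)**2 (j(X, I) = 7*((-9 + 3*0) + I)**2 = 7*((-9 + 0) + I)**2 = 7*(-9 + I)**2)
-21*j(5, Y(-5))*(-19) = -147*(-9 - 1/18*(-5))**2*(-19) = -147*(-9 + 5/18)**2*(-19) = -147*(-157/18)**2*(-19) = -147*24649/324*(-19) = -21*172543/324*(-19) = -1207801/108*(-19) = 22948219/108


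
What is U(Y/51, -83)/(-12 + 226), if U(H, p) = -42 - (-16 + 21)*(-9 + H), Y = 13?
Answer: 44/5457 ≈ 0.0080630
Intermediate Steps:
U(H, p) = 3 - 5*H (U(H, p) = -42 - 5*(-9 + H) = -42 - (-45 + 5*H) = -42 + (45 - 5*H) = 3 - 5*H)
U(Y/51, -83)/(-12 + 226) = (3 - 65/51)/(-12 + 226) = (3 - 65/51)/214 = (3 - 5*13/51)*(1/214) = (3 - 65/51)*(1/214) = (88/51)*(1/214) = 44/5457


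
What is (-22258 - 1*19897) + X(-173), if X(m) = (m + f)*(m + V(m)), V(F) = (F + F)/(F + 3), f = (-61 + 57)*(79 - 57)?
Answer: 209677/85 ≈ 2466.8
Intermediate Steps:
f = -88 (f = -4*22 = -88)
V(F) = 2*F/(3 + F) (V(F) = (2*F)/(3 + F) = 2*F/(3 + F))
X(m) = (-88 + m)*(m + 2*m/(3 + m)) (X(m) = (m - 88)*(m + 2*m/(3 + m)) = (-88 + m)*(m + 2*m/(3 + m)))
(-22258 - 1*19897) + X(-173) = (-22258 - 1*19897) - 173*(-440 + (-173)² - 83*(-173))/(3 - 173) = (-22258 - 19897) - 173*(-440 + 29929 + 14359)/(-170) = -42155 - 173*(-1/170)*43848 = -42155 + 3792852/85 = 209677/85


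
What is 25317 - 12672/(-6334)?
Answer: 80185275/3167 ≈ 25319.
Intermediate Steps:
25317 - 12672/(-6334) = 25317 - 12672*(-1)/6334 = 25317 - 1*(-6336/3167) = 25317 + 6336/3167 = 80185275/3167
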